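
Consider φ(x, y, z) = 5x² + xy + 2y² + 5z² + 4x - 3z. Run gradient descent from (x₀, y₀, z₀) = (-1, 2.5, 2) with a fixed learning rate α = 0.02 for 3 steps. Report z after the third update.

1.1704

∇φ = (10x + y + 4, x + 4y, 10z - 3)
(x₁, y₁, z₁) = (-1, 2.5, 2) − 0.02·(-3.5, 9, 17) = (-0.93, 2.32, 1.66)
(x₂, y₂, z₂) = (-0.93, 2.32, 1.66) − 0.02·(-2.98, 8.35, 13.6) = (-0.8704, 2.153, 1.388)
(x₃, y₃, z₃) = (-0.8704, 2.153, 1.388) − 0.02·(-2.551, 7.7416, 10.88) = (-0.81938, 1.998168, 1.1704)
z = 1.1704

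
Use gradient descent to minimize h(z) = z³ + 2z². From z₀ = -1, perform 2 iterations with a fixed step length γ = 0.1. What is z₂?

h′(z) = 3z² + 4z
Step 1: h′(-1) = -1; z₁ = -1 − 0.1·(-1) = -0.9
Step 2: h′(-0.9) = -1.17; z₂ = -0.9 − 0.1·(-1.17) = -0.783

-0.783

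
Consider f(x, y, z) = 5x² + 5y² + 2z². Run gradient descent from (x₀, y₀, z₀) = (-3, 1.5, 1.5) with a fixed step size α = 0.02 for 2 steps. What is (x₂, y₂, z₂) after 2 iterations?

∇f = (10x, 10y, 4z)
Step 1: at (-3, 1.5, 1.5), ∇f = (-30, 15, 6) → (-3, 1.5, 1.5) − 0.02·(-30, 15, 6) = (-2.4, 1.2, 1.38)
Step 2: at (-2.4, 1.2, 1.38), ∇f = (-24, 12, 5.52) → (-2.4, 1.2, 1.38) − 0.02·(-24, 12, 5.52) = (-1.92, 0.96, 1.2696)

(-1.92, 0.96, 1.2696)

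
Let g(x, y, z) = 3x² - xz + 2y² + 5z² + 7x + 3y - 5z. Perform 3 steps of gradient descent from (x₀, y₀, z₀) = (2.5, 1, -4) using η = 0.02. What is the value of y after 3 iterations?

∇g = (6x - z + 7, 4y + 3, -x + 10z - 5)
(x₁, y₁, z₁) = (2.5, 1, -4) − 0.02·(26, 7, -47.5) = (1.98, 0.86, -3.05)
(x₂, y₂, z₂) = (1.98, 0.86, -3.05) − 0.02·(21.93, 6.44, -37.48) = (1.5414, 0.7312, -2.3004)
(x₃, y₃, z₃) = (1.5414, 0.7312, -2.3004) − 0.02·(18.5488, 5.9248, -29.5454) = (1.170424, 0.612704, -1.709492)
y = 0.612704

0.612704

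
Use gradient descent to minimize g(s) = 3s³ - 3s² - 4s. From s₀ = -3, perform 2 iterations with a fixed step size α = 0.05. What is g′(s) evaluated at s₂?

12473.984462890625

g′(s) = 9s² - 6s - 4
Step 1: g′(-3) = 95; s₁ = -3 − 0.05·95 = -7.75
Step 2: g′(-7.75) = 583.0625; s₂ = -7.75 − 0.05·583.0625 = -36.903125
g′(s) at (-36.903125) = 12473.984462890625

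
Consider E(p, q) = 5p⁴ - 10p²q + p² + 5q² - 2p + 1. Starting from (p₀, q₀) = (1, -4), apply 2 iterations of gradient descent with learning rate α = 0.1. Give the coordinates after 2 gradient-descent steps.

(1433, 81)

∇E = (20p³ - 20pq + 2p - 2, -10p² + 10q)
Step 1: at (1, -4), ∇E = (100, -50) → (1, -4) − 0.1·(100, -50) = (-9, 1)
Step 2: at (-9, 1), ∇E = (-14420, -800) → (-9, 1) − 0.1·(-14420, -800) = (1433, 81)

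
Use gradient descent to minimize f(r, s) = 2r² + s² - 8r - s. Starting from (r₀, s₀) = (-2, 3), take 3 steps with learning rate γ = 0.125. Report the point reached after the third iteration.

(1.5, 1.5546875)

∇f = (4r - 8, 2s - 1)
(r₁, s₁) = (-2, 3) − 0.125·(-16, 5) = (0, 2.375)
(r₂, s₂) = (0, 2.375) − 0.125·(-8, 3.75) = (1, 1.90625)
(r₃, s₃) = (1, 1.90625) − 0.125·(-4, 2.8125) = (1.5, 1.5546875)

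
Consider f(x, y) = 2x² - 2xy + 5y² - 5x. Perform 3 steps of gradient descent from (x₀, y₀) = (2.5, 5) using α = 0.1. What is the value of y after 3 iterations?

∇f = (4x - 2y - 5, -2x + 10y)
(x₁, y₁) = (2.5, 5) − 0.1·(-5, 45) = (3, 0.5)
(x₂, y₂) = (3, 0.5) − 0.1·(6, -1) = (2.4, 0.6)
(x₃, y₃) = (2.4, 0.6) − 0.1·(3.4, 1.2) = (2.06, 0.48)
y = 0.48

0.48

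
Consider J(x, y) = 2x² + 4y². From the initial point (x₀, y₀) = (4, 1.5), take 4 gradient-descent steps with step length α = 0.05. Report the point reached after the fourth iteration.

(1.6384, 0.1944)

∇J = (4x, 8y)
(x₁, y₁) = (4, 1.5) − 0.05·(16, 12) = (3.2, 0.9)
(x₂, y₂) = (3.2, 0.9) − 0.05·(12.8, 7.2) = (2.56, 0.54)
(x₃, y₃) = (2.56, 0.54) − 0.05·(10.24, 4.32) = (2.048, 0.324)
(x₄, y₄) = (2.048, 0.324) − 0.05·(8.192, 2.592) = (1.6384, 0.1944)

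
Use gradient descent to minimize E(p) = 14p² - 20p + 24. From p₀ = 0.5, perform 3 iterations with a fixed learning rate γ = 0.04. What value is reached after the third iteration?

E′(p) = 28p - 20
Step 1: E′(0.5) = -6; p₁ = 0.5 − 0.04·(-6) = 0.74
Step 2: E′(0.74) = 0.72; p₂ = 0.74 − 0.04·0.72 = 0.7112
Step 3: E′(0.7112) = -0.0864; p₃ = 0.7112 − 0.04·(-0.0864) = 0.714656

0.714656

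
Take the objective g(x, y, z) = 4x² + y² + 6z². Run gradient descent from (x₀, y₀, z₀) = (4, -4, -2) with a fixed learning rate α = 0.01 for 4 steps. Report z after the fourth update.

-1.19939072

∇g = (8x, 2y, 12z)
Step 1: at (4, -4, -2), ∇g = (32, -8, -24) → (4, -4, -2) − 0.01·(32, -8, -24) = (3.68, -3.92, -1.76)
Step 2: at (3.68, -3.92, -1.76), ∇g = (29.44, -7.84, -21.12) → (3.68, -3.92, -1.76) − 0.01·(29.44, -7.84, -21.12) = (3.3856, -3.8416, -1.5488)
Step 3: at (3.3856, -3.8416, -1.5488), ∇g = (27.0848, -7.6832, -18.5856) → (3.3856, -3.8416, -1.5488) − 0.01·(27.0848, -7.6832, -18.5856) = (3.114752, -3.764768, -1.362944)
Step 4: at (3.114752, -3.764768, -1.362944), ∇g = (24.918016, -7.529536, -16.355328) → (3.114752, -3.764768, -1.362944) − 0.01·(24.918016, -7.529536, -16.355328) = (2.86557184, -3.68947264, -1.19939072)
z = -1.19939072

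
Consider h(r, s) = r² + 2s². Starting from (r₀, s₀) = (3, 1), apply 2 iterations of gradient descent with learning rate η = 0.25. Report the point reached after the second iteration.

(0.75, 0)

∇h = (2r, 4s)
Step 1: at (3, 1), ∇h = (6, 4) → (3, 1) − 0.25·(6, 4) = (1.5, 0)
Step 2: at (1.5, 0), ∇h = (3, 0) → (1.5, 0) − 0.25·(3, 0) = (0.75, 0)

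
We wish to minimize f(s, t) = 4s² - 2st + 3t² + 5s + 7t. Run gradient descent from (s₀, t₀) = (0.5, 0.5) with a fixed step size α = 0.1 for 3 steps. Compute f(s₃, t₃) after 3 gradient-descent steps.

-7.44568

∇f = (8s - 2t + 5, -2s + 6t + 7)
(s₁, t₁) = (0.5, 0.5) − 0.1·(8, 9) = (-0.3, -0.4)
(s₂, t₂) = (-0.3, -0.4) − 0.1·(3.4, 5.2) = (-0.64, -0.92)
(s₃, t₃) = (-0.64, -0.92) − 0.1·(1.72, 2.76) = (-0.812, -1.196)
f(-0.812, -1.196) = -7.44568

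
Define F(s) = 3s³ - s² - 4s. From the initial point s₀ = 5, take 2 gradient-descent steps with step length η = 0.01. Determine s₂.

F′(s) = 9s² - 2s - 4
s₁ = 5 − 0.01·211 = 2.89
s₂ = 2.89 − 0.01·65.3889 = 2.236111

2.236111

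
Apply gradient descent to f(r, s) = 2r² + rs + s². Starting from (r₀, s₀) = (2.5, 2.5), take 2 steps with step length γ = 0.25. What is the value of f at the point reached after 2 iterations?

∇f = (4r + s, r + 2s)
(r₁, s₁) = (2.5, 2.5) − 0.25·(12.5, 7.5) = (-0.625, 0.625)
(r₂, s₂) = (-0.625, 0.625) − 0.25·(-1.875, 0.625) = (-0.15625, 0.46875)
f(-0.15625, 0.46875) = 0.1953125

0.1953125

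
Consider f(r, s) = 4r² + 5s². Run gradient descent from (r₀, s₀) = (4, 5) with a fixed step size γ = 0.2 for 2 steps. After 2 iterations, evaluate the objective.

133.2944

∇f = (8r, 10s)
(r₁, s₁) = (4, 5) − 0.2·(32, 50) = (-2.4, -5)
(r₂, s₂) = (-2.4, -5) − 0.2·(-19.2, -50) = (1.44, 5)
f(1.44, 5) = 133.2944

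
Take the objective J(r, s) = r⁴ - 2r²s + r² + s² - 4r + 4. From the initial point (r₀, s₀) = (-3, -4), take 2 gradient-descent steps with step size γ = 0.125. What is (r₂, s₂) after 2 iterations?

∇J = (4r³ - 4rs + 2r - 4, -2r² + 2s)
Step 1: at (-3, -4), ∇J = (-166, -26) → (-3, -4) − 0.125·(-166, -26) = (17.75, -0.75)
Step 2: at (17.75, -0.75), ∇J = (22454.1875, -631.625) → (17.75, -0.75) − 0.125·(22454.1875, -631.625) = (-2789.0234375, 78.203125)

(-2789.0234375, 78.203125)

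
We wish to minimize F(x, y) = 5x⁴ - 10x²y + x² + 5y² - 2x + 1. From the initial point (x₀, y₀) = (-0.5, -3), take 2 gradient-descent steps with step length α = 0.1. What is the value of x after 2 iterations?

-52.58025

∇F = (20x³ - 20xy + 2x - 2, -10x² + 10y)
(x₁, y₁) = (-0.5, -3) − 0.1·(-35.5, -32.5) = (3.05, 0.25)
(x₂, y₂) = (3.05, 0.25) − 0.1·(556.3025, -90.525) = (-52.58025, 9.3025)
x = -52.58025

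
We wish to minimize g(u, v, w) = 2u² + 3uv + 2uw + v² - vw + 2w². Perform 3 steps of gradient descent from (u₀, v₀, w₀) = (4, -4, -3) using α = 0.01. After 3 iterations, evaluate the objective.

-19.57092866326

∇g = (4u + 3v + 2w, 3u + 2v - w, 2u - v + 4w)
Step 1: at (4, -4, -3), ∇g = (-2, 7, 0) → (4, -4, -3) − 0.01·(-2, 7, 0) = (4.02, -4.07, -3)
Step 2: at (4.02, -4.07, -3), ∇g = (-2.13, 6.92, 0.11) → (4.02, -4.07, -3) − 0.01·(-2.13, 6.92, 0.11) = (4.0413, -4.1392, -3.0011)
Step 3: at (4.0413, -4.1392, -3.0011), ∇g = (-2.2546, 6.8466, 0.2174) → (4.0413, -4.1392, -3.0011) − 0.01·(-2.2546, 6.8466, 0.2174) = (4.063846, -4.207666, -3.003274)
g(4.063846, -4.207666, -3.003274) = -19.57092866326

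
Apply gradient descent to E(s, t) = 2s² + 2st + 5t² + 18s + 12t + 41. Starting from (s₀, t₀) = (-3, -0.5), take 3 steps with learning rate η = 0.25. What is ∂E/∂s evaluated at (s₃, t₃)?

-3.125

∇E = (4s + 2t + 18, 2s + 10t + 12)
Step 1: at (-3, -0.5), ∇E = (5, 1) → (-3, -0.5) − 0.25·(5, 1) = (-4.25, -0.75)
Step 2: at (-4.25, -0.75), ∇E = (-0.5, -4) → (-4.25, -0.75) − 0.25·(-0.5, -4) = (-4.125, 0.25)
Step 3: at (-4.125, 0.25), ∇E = (2, 6.25) → (-4.125, 0.25) − 0.25·(2, 6.25) = (-4.625, -1.3125)
∂E/∂s at (-4.625, -1.3125) = -3.125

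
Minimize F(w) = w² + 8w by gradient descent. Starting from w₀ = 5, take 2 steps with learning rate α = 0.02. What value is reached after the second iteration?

4.2944

F′(w) = 2w + 8
Step 1: F′(5) = 18; w₁ = 5 − 0.02·18 = 4.64
Step 2: F′(4.64) = 17.28; w₂ = 4.64 − 0.02·17.28 = 4.2944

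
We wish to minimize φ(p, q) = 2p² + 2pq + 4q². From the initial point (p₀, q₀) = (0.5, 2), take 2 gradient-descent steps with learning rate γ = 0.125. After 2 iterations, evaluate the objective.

∇φ = (4p + 2q, 2p + 8q)
Step 1: at (0.5, 2), ∇φ = (6, 17) → (0.5, 2) − 0.125·(6, 17) = (-0.25, -0.125)
Step 2: at (-0.25, -0.125), ∇φ = (-1.25, -1.5) → (-0.25, -0.125) − 0.125·(-1.25, -1.5) = (-0.09375, 0.0625)
φ(-0.09375, 0.0625) = 0.021484375

0.021484375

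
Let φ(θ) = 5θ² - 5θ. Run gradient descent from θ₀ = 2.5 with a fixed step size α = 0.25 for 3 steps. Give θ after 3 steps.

-6.25

φ′(θ) = 10θ - 5
θ₁ = 2.5 − 0.25·20 = -2.5
θ₂ = -2.5 − 0.25·(-30) = 5
θ₃ = 5 − 0.25·45 = -6.25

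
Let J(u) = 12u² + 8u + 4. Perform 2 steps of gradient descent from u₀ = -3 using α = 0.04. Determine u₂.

J′(u) = 24u + 8
u₁ = -3 − 0.04·(-64) = -0.44
u₂ = -0.44 − 0.04·(-2.56) = -0.3376

-0.3376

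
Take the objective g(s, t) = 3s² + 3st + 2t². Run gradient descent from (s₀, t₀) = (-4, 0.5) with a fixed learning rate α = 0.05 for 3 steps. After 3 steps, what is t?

∇g = (6s + 3t, 3s + 4t)
(s₁, t₁) = (-4, 0.5) − 0.05·(-22.5, -10) = (-2.875, 1)
(s₂, t₂) = (-2.875, 1) − 0.05·(-14.25, -4.625) = (-2.1625, 1.23125)
(s₃, t₃) = (-2.1625, 1.23125) − 0.05·(-9.28125, -1.5625) = (-1.6984375, 1.309375)
t = 1.309375

1.309375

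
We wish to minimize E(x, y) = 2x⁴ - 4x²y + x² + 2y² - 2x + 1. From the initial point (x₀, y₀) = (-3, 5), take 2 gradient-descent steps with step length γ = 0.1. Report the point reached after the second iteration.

(-278.9872, 25.864)

∇E = (8x³ - 8xy + 2x - 2, -4x² + 4y)
Step 1: at (-3, 5), ∇E = (-104, -16) → (-3, 5) − 0.1·(-104, -16) = (7.4, 6.6)
Step 2: at (7.4, 6.6), ∇E = (2863.872, -192.64) → (7.4, 6.6) − 0.1·(2863.872, -192.64) = (-278.9872, 25.864)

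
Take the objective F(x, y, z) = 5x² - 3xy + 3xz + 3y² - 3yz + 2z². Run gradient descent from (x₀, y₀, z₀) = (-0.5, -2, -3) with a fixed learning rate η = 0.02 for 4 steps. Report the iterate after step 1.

∇F = (10x - 3y + 3z, -3x + 6y - 3z, 3x - 3y + 4z)
Step 1: at (-0.5, -2, -3), ∇F = (-8, -1.5, -7.5) → (-0.5, -2, -3) − 0.02·(-8, -1.5, -7.5) = (-0.34, -1.97, -2.85)

(-0.34, -1.97, -2.85)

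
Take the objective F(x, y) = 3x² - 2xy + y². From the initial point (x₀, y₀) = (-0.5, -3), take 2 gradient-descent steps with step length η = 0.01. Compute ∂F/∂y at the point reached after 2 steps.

-4.6888

∇F = (6x - 2y, -2x + 2y)
Step 1: at (-0.5, -3), ∇F = (3, -5) → (-0.5, -3) − 0.01·(3, -5) = (-0.53, -2.95)
Step 2: at (-0.53, -2.95), ∇F = (2.72, -4.84) → (-0.53, -2.95) − 0.01·(2.72, -4.84) = (-0.5572, -2.9016)
∂F/∂y at (-0.5572, -2.9016) = -4.6888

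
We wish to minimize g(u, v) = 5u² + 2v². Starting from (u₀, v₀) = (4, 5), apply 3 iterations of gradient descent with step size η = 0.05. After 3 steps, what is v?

∇g = (10u, 4v)
(u₁, v₁) = (4, 5) − 0.05·(40, 20) = (2, 4)
(u₂, v₂) = (2, 4) − 0.05·(20, 16) = (1, 3.2)
(u₃, v₃) = (1, 3.2) − 0.05·(10, 12.8) = (0.5, 2.56)
v = 2.56

2.56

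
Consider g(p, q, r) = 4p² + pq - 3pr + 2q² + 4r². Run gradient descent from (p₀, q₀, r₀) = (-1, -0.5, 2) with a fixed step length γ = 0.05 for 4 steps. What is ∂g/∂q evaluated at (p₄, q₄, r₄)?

∇g = (8p + q - 3r, p + 4q, -3p + 8r)
Step 1: at (-1, -0.5, 2), ∇g = (-14.5, -3, 19) → (-1, -0.5, 2) − 0.05·(-14.5, -3, 19) = (-0.275, -0.35, 1.05)
Step 2: at (-0.275, -0.35, 1.05), ∇g = (-5.7, -1.675, 9.225) → (-0.275, -0.35, 1.05) − 0.05·(-5.7, -1.675, 9.225) = (0.01, -0.26625, 0.58875)
Step 3: at (0.01, -0.26625, 0.58875), ∇g = (-1.9525, -1.055, 4.68) → (0.01, -0.26625, 0.58875) − 0.05·(-1.9525, -1.055, 4.68) = (0.107625, -0.2135, 0.35475)
Step 4: at (0.107625, -0.2135, 0.35475), ∇g = (-0.41675, -0.746375, 2.515125) → (0.107625, -0.2135, 0.35475) − 0.05·(-0.41675, -0.746375, 2.515125) = (0.1284625, -0.17618125, 0.22899375)
∂g/∂q at (0.1284625, -0.17618125, 0.22899375) = -0.5762625

-0.5762625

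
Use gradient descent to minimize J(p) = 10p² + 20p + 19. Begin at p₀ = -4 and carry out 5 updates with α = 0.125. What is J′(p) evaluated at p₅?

455.625

J′(p) = 20p + 20
p₁ = -4 − 0.125·(-60) = 3.5
p₂ = 3.5 − 0.125·90 = -7.75
p₃ = -7.75 − 0.125·(-135) = 9.125
p₄ = 9.125 − 0.125·202.5 = -16.1875
p₅ = -16.1875 − 0.125·(-303.75) = 21.78125
J′(p) at (21.78125) = 455.625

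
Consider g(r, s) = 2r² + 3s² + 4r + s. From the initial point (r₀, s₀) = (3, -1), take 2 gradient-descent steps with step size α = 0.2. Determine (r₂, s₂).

∇g = (4r + 4, 6s + 1)
Step 1: at (3, -1), ∇g = (16, -5) → (3, -1) − 0.2·(16, -5) = (-0.2, 0)
Step 2: at (-0.2, 0), ∇g = (3.2, 1) → (-0.2, 0) − 0.2·(3.2, 1) = (-0.84, -0.2)

(-0.84, -0.2)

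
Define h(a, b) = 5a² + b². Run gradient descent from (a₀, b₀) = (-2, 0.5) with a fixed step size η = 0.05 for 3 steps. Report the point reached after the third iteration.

(-0.25, 0.3645)

∇h = (10a, 2b)
(a₁, b₁) = (-2, 0.5) − 0.05·(-20, 1) = (-1, 0.45)
(a₂, b₂) = (-1, 0.45) − 0.05·(-10, 0.9) = (-0.5, 0.405)
(a₃, b₃) = (-0.5, 0.405) − 0.05·(-5, 0.81) = (-0.25, 0.3645)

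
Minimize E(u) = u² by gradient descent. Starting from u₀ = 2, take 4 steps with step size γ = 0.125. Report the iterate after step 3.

0.84375

E′(u) = 2u
Step 1: E′(2) = 4; u₁ = 2 − 0.125·4 = 1.5
Step 2: E′(1.5) = 3; u₂ = 1.5 − 0.125·3 = 1.125
Step 3: E′(1.125) = 2.25; u₃ = 1.125 − 0.125·2.25 = 0.84375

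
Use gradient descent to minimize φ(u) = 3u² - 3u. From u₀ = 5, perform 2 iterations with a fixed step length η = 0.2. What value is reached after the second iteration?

φ′(u) = 6u - 3
Step 1: φ′(5) = 27; u₁ = 5 − 0.2·27 = -0.4
Step 2: φ′(-0.4) = -5.4; u₂ = -0.4 − 0.2·(-5.4) = 0.68

0.68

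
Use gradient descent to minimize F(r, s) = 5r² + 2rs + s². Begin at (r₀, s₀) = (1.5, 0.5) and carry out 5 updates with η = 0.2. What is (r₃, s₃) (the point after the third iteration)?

∇F = (10r + 2s, 2r + 2s)
(r₁, s₁) = (1.5, 0.5) − 0.2·(16, 4) = (-1.7, -0.3)
(r₂, s₂) = (-1.7, -0.3) − 0.2·(-17.6, -4) = (1.82, 0.5)
(r₃, s₃) = (1.82, 0.5) − 0.2·(19.2, 4.64) = (-2.02, -0.428)

(-2.02, -0.428)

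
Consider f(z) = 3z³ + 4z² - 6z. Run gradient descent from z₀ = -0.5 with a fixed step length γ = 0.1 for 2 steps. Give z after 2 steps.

f′(z) = 9z² + 8z - 6
Step 1: f′(-0.5) = -7.75; z₁ = -0.5 − 0.1·(-7.75) = 0.275
Step 2: f′(0.275) = -3.119375; z₂ = 0.275 − 0.1·(-3.119375) = 0.5869375

0.5869375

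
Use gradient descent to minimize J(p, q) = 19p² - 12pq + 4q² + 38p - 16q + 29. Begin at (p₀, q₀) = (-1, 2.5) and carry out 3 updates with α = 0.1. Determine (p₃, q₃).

∇J = (38p - 12q + 38, -12p + 8q - 16)
(p₁, q₁) = (-1, 2.5) − 0.1·(-30, 16) = (2, 0.9)
(p₂, q₂) = (2, 0.9) − 0.1·(103.2, -32.8) = (-8.32, 4.18)
(p₃, q₃) = (-8.32, 4.18) − 0.1·(-328.32, 117.28) = (24.512, -7.548)

(24.512, -7.548)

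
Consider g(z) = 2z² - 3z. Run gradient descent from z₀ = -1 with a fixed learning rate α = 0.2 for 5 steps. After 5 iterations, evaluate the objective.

g′(z) = 4z - 3
Step 1: g′(-1) = -7; z₁ = -1 − 0.2·(-7) = 0.4
Step 2: g′(0.4) = -1.4; z₂ = 0.4 − 0.2·(-1.4) = 0.68
Step 3: g′(0.68) = -0.28; z₃ = 0.68 − 0.2·(-0.28) = 0.736
Step 4: g′(0.736) = -0.056; z₄ = 0.736 − 0.2·(-0.056) = 0.7472
Step 5: g′(0.7472) = -0.0112; z₅ = 0.7472 − 0.2·(-0.0112) = 0.74944
g(0.74944) = -1.1249993728

-1.1249993728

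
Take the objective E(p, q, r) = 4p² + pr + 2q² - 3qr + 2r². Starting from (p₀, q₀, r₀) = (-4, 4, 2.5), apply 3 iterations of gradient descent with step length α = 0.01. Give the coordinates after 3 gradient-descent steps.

(-3.185585, 3.760155, 2.657014)

∇E = (8p + r, 4q - 3r, p - 3q + 4r)
Step 1: at (-4, 4, 2.5), ∇E = (-29.5, 8.5, -6) → (-4, 4, 2.5) − 0.01·(-29.5, 8.5, -6) = (-3.705, 3.915, 2.56)
Step 2: at (-3.705, 3.915, 2.56), ∇E = (-27.08, 7.98, -5.21) → (-3.705, 3.915, 2.56) − 0.01·(-27.08, 7.98, -5.21) = (-3.4342, 3.8352, 2.6121)
Step 3: at (-3.4342, 3.8352, 2.6121), ∇E = (-24.8615, 7.5045, -4.4914) → (-3.4342, 3.8352, 2.6121) − 0.01·(-24.8615, 7.5045, -4.4914) = (-3.185585, 3.760155, 2.657014)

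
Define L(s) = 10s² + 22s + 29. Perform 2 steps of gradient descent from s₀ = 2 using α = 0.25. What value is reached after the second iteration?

48.5

L′(s) = 20s + 22
s₁ = 2 − 0.25·62 = -13.5
s₂ = -13.5 − 0.25·(-248) = 48.5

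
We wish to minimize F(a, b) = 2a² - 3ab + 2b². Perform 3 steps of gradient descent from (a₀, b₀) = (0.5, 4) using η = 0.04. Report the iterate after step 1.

∇F = (4a - 3b, -3a + 4b)
Step 1: at (0.5, 4), ∇F = (-10, 14.5) → (0.5, 4) − 0.04·(-10, 14.5) = (0.9, 3.42)

(0.9, 3.42)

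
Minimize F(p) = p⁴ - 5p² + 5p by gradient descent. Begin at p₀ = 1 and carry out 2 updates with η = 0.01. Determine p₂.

1.01978796

F′(p) = 4p³ - 10p + 5
Step 1: F′(1) = -1; p₁ = 1 − 0.01·(-1) = 1.01
Step 2: F′(1.01) = -0.978796; p₂ = 1.01 − 0.01·(-0.978796) = 1.01978796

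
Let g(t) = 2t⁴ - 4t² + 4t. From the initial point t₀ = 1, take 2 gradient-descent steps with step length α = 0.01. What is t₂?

g′(t) = 8t³ - 8t + 4
Step 1: g′(1) = 4; t₁ = 1 − 0.01·4 = 0.96
Step 2: g′(0.96) = 3.397888; t₂ = 0.96 − 0.01·3.397888 = 0.92602112

0.92602112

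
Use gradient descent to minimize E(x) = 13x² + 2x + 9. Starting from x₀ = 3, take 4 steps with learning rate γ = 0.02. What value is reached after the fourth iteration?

E′(x) = 26x + 2
x₁ = 3 − 0.02·80 = 1.4
x₂ = 1.4 − 0.02·38.4 = 0.632
x₃ = 0.632 − 0.02·18.432 = 0.26336
x₄ = 0.26336 − 0.02·8.84736 = 0.0864128

0.0864128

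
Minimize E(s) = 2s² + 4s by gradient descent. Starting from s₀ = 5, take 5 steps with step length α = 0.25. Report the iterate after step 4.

E′(s) = 4s + 4
Step 1: E′(5) = 24; s₁ = 5 − 0.25·24 = -1
Step 2: E′(-1) = 0; s₂ = -1 − 0.25·0 = -1
Step 3: E′(-1) = 0; s₃ = -1 − 0.25·0 = -1
Step 4: E′(-1) = 0; s₄ = -1 − 0.25·0 = -1

-1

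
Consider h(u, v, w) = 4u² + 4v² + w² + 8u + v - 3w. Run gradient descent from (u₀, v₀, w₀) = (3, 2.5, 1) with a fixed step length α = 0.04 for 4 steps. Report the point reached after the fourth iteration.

∇h = (8u + 8, 8v + 1, 2w - 3)
(u₁, v₁, w₁) = (3, 2.5, 1) − 0.04·(32, 21, -1) = (1.72, 1.66, 1.04)
(u₂, v₂, w₂) = (1.72, 1.66, 1.04) − 0.04·(21.76, 14.28, -0.92) = (0.8496, 1.0888, 1.0768)
(u₃, v₃, w₃) = (0.8496, 1.0888, 1.0768) − 0.04·(14.7968, 9.7104, -0.8464) = (0.257728, 0.700384, 1.110656)
(u₄, v₄, w₄) = (0.257728, 0.700384, 1.110656) − 0.04·(10.061824, 6.603072, -0.778688) = (-0.14474496, 0.43626112, 1.14180352)

(-0.14474496, 0.43626112, 1.14180352)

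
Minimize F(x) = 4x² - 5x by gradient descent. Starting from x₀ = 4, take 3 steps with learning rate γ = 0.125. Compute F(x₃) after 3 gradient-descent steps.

-1.5625

F′(x) = 8x - 5
x₁ = 4 − 0.125·27 = 0.625
x₂ = 0.625 − 0.125·0 = 0.625
x₃ = 0.625 − 0.125·0 = 0.625
F(0.625) = -1.5625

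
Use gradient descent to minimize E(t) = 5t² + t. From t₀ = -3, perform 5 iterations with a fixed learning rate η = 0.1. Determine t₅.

-0.1

E′(t) = 10t + 1
Step 1: E′(-3) = -29; t₁ = -3 − 0.1·(-29) = -0.1
Step 2: E′(-0.1) = 0; t₂ = -0.1 − 0.1·0 = -0.1
Step 3: E′(-0.1) = 0; t₃ = -0.1 − 0.1·0 = -0.1
Step 4: E′(-0.1) = 0; t₄ = -0.1 − 0.1·0 = -0.1
Step 5: E′(-0.1) = 0; t₅ = -0.1 − 0.1·0 = -0.1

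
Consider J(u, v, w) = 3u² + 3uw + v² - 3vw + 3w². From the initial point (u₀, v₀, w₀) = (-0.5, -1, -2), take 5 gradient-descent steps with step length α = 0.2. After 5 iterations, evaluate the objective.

5.1494102784

∇J = (6u + 3w, 2v - 3w, 3u - 3v + 6w)
(u₁, v₁, w₁) = (-0.5, -1, -2) − 0.2·(-9, 4, -10.5) = (1.3, -1.8, 0.1)
(u₂, v₂, w₂) = (1.3, -1.8, 0.1) − 0.2·(8.1, -3.9, 9.9) = (-0.32, -1.02, -1.88)
(u₃, v₃, w₃) = (-0.32, -1.02, -1.88) − 0.2·(-7.56, 3.6, -9.18) = (1.192, -1.74, -0.044)
(u₄, v₄, w₄) = (1.192, -1.74, -0.044) − 0.2·(7.02, -3.348, 8.532) = (-0.212, -1.0704, -1.7504)
(u₅, v₅, w₅) = (-0.212, -1.0704, -1.7504) − 0.2·(-6.5232, 3.1104, -7.9272) = (1.09264, -1.69248, -0.16496)
J(1.09264, -1.69248, -0.16496) = 5.1494102784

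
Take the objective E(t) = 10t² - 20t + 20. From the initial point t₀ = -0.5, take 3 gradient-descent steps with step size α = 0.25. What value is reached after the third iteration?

97

E′(t) = 20t - 20
t₁ = -0.5 − 0.25·(-30) = 7
t₂ = 7 − 0.25·120 = -23
t₃ = -23 − 0.25·(-480) = 97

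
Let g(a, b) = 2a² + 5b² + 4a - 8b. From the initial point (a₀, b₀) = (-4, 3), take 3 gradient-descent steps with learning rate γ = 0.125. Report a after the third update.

-1.375

∇g = (4a + 4, 10b - 8)
Step 1: at (-4, 3), ∇g = (-12, 22) → (-4, 3) − 0.125·(-12, 22) = (-2.5, 0.25)
Step 2: at (-2.5, 0.25), ∇g = (-6, -5.5) → (-2.5, 0.25) − 0.125·(-6, -5.5) = (-1.75, 0.9375)
Step 3: at (-1.75, 0.9375), ∇g = (-3, 1.375) → (-1.75, 0.9375) − 0.125·(-3, 1.375) = (-1.375, 0.765625)
a = -1.375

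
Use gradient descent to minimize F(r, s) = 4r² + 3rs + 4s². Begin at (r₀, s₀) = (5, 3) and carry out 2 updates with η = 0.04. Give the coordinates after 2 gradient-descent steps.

∇F = (8r + 3s, 3r + 8s)
(r₁, s₁) = (5, 3) − 0.04·(49, 39) = (3.04, 1.44)
(r₂, s₂) = (3.04, 1.44) − 0.04·(28.64, 20.64) = (1.8944, 0.6144)

(1.8944, 0.6144)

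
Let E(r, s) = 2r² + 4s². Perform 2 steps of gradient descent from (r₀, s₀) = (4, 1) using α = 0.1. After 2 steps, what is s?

∇E = (4r, 8s)
(r₁, s₁) = (4, 1) − 0.1·(16, 8) = (2.4, 0.2)
(r₂, s₂) = (2.4, 0.2) − 0.1·(9.6, 1.6) = (1.44, 0.04)
s = 0.04

0.04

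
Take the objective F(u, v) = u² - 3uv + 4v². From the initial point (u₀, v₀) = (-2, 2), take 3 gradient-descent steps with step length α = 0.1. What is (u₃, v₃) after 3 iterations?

∇F = (2u - 3v, -3u + 8v)
(u₁, v₁) = (-2, 2) − 0.1·(-10, 22) = (-1, -0.2)
(u₂, v₂) = (-1, -0.2) − 0.1·(-1.4, 1.4) = (-0.86, -0.34)
(u₃, v₃) = (-0.86, -0.34) − 0.1·(-0.7, -0.14) = (-0.79, -0.326)

(-0.79, -0.326)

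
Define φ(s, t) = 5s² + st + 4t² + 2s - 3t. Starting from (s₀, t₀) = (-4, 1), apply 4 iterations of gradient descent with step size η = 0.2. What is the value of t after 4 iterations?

-1.1712

∇φ = (10s + t + 2, s + 8t - 3)
Step 1: at (-4, 1), ∇φ = (-37, 1) → (-4, 1) − 0.2·(-37, 1) = (3.4, 0.8)
Step 2: at (3.4, 0.8), ∇φ = (36.8, 6.8) → (3.4, 0.8) − 0.2·(36.8, 6.8) = (-3.96, -0.56)
Step 3: at (-3.96, -0.56), ∇φ = (-38.16, -11.44) → (-3.96, -0.56) − 0.2·(-38.16, -11.44) = (3.672, 1.728)
Step 4: at (3.672, 1.728), ∇φ = (40.448, 14.496) → (3.672, 1.728) − 0.2·(40.448, 14.496) = (-4.4176, -1.1712)
t = -1.1712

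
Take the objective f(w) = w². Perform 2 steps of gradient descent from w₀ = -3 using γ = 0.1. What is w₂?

-1.92

f′(w) = 2w
Step 1: f′(-3) = -6; w₁ = -3 − 0.1·(-6) = -2.4
Step 2: f′(-2.4) = -4.8; w₂ = -2.4 − 0.1·(-4.8) = -1.92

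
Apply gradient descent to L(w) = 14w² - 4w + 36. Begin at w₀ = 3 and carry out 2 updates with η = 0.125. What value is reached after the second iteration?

L′(w) = 28w - 4
w₁ = 3 − 0.125·80 = -7
w₂ = -7 − 0.125·(-200) = 18

18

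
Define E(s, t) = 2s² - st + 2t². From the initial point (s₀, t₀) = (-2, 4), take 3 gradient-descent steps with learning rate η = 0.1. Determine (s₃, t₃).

∇E = (4s - t, -s + 4t)
(s₁, t₁) = (-2, 4) − 0.1·(-12, 18) = (-0.8, 2.2)
(s₂, t₂) = (-0.8, 2.2) − 0.1·(-5.4, 9.6) = (-0.26, 1.24)
(s₃, t₃) = (-0.26, 1.24) − 0.1·(-2.28, 5.22) = (-0.032, 0.718)

(-0.032, 0.718)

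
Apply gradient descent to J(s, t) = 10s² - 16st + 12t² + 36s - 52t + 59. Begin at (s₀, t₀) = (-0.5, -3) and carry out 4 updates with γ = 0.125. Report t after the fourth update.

-535.375

∇J = (20s - 16t + 36, -16s + 24t - 52)
Step 1: at (-0.5, -3), ∇J = (74, -116) → (-0.5, -3) − 0.125·(74, -116) = (-9.75, 11.5)
Step 2: at (-9.75, 11.5), ∇J = (-343, 380) → (-9.75, 11.5) − 0.125·(-343, 380) = (33.125, -36)
Step 3: at (33.125, -36), ∇J = (1274.5, -1446) → (33.125, -36) − 0.125·(1274.5, -1446) = (-126.1875, 144.75)
Step 4: at (-126.1875, 144.75), ∇J = (-4803.75, 5441) → (-126.1875, 144.75) − 0.125·(-4803.75, 5441) = (474.28125, -535.375)
t = -535.375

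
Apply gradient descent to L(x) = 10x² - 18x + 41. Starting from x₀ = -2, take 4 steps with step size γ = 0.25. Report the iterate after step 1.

12.5

L′(x) = 20x - 18
x₁ = -2 − 0.25·(-58) = 12.5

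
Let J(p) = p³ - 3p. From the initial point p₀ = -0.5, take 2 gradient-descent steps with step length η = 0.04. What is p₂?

-0.310172

J′(p) = 3p² - 3
p₁ = -0.5 − 0.04·(-2.25) = -0.41
p₂ = -0.41 − 0.04·(-2.4957) = -0.310172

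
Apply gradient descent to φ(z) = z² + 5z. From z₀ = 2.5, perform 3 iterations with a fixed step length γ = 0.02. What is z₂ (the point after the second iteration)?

2.108

φ′(z) = 2z + 5
z₁ = 2.5 − 0.02·10 = 2.3
z₂ = 2.3 − 0.02·9.6 = 2.108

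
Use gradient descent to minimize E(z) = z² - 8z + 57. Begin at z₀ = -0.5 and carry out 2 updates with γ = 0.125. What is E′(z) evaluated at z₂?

E′(z) = 2z - 8
z₁ = -0.5 − 0.125·(-9) = 0.625
z₂ = 0.625 − 0.125·(-6.75) = 1.46875
E′(z) at (1.46875) = -5.0625

-5.0625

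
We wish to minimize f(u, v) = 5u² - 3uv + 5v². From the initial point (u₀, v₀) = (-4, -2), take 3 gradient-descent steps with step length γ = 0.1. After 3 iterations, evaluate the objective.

0.055404

∇f = (10u - 3v, -3u + 10v)
(u₁, v₁) = (-4, -2) − 0.1·(-34, -8) = (-0.6, -1.2)
(u₂, v₂) = (-0.6, -1.2) − 0.1·(-2.4, -10.2) = (-0.36, -0.18)
(u₃, v₃) = (-0.36, -0.18) − 0.1·(-3.06, -0.72) = (-0.054, -0.108)
f(-0.054, -0.108) = 0.055404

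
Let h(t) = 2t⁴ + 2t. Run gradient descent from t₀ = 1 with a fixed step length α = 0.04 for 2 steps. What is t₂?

0.45088

h′(t) = 8t³ + 2
Step 1: h′(1) = 10; t₁ = 1 − 0.04·10 = 0.6
Step 2: h′(0.6) = 3.728; t₂ = 0.6 − 0.04·3.728 = 0.45088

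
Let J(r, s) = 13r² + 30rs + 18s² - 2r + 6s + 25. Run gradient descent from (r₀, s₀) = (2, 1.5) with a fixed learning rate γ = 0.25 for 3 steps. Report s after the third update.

∇J = (26r + 30s - 2, 30r + 36s + 6)
(r₁, s₁) = (2, 1.5) − 0.25·(95, 120) = (-21.75, -28.5)
(r₂, s₂) = (-21.75, -28.5) − 0.25·(-1422.5, -1672.5) = (333.875, 389.625)
(r₃, s₃) = (333.875, 389.625) − 0.25·(20367.5, 24048.75) = (-4758, -5622.5625)
s = -5622.5625

-5622.5625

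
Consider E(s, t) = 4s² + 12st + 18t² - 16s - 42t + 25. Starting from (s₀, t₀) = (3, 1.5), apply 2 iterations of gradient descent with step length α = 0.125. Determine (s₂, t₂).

(8.75, 21.375)

∇E = (8s + 12t - 16, 12s + 36t - 42)
Step 1: at (3, 1.5), ∇E = (26, 48) → (3, 1.5) − 0.125·(26, 48) = (-0.25, -4.5)
Step 2: at (-0.25, -4.5), ∇E = (-72, -207) → (-0.25, -4.5) − 0.125·(-72, -207) = (8.75, 21.375)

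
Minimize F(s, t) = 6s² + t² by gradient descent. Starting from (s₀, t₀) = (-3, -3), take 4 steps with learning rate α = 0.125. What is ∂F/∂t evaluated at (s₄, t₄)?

∇F = (12s, 2t)
Step 1: at (-3, -3), ∇F = (-36, -6) → (-3, -3) − 0.125·(-36, -6) = (1.5, -2.25)
Step 2: at (1.5, -2.25), ∇F = (18, -4.5) → (1.5, -2.25) − 0.125·(18, -4.5) = (-0.75, -1.6875)
Step 3: at (-0.75, -1.6875), ∇F = (-9, -3.375) → (-0.75, -1.6875) − 0.125·(-9, -3.375) = (0.375, -1.265625)
Step 4: at (0.375, -1.265625), ∇F = (4.5, -2.53125) → (0.375, -1.265625) − 0.125·(4.5, -2.53125) = (-0.1875, -0.94921875)
∂F/∂t at (-0.1875, -0.94921875) = -1.8984375

-1.8984375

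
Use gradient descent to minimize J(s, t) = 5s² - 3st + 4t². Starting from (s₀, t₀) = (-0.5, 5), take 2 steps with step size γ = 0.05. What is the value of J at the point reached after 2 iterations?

11.9862453125

∇J = (10s - 3t, -3s + 8t)
Step 1: at (-0.5, 5), ∇J = (-20, 41.5) → (-0.5, 5) − 0.05·(-20, 41.5) = (0.5, 2.925)
Step 2: at (0.5, 2.925), ∇J = (-3.775, 21.9) → (0.5, 2.925) − 0.05·(-3.775, 21.9) = (0.68875, 1.83)
J(0.68875, 1.83) = 11.9862453125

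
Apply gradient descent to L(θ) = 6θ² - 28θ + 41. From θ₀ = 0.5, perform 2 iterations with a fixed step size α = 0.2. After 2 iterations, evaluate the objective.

85.8056

L′(θ) = 12θ - 28
θ₁ = 0.5 − 0.2·(-22) = 4.9
θ₂ = 4.9 − 0.2·30.8 = -1.26
L(-1.26) = 85.8056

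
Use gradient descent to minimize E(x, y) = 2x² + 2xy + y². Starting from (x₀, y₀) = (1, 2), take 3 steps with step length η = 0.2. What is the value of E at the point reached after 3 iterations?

∇E = (4x + 2y, 2x + 2y)
(x₁, y₁) = (1, 2) − 0.2·(8, 6) = (-0.6, 0.8)
(x₂, y₂) = (-0.6, 0.8) − 0.2·(-0.8, 0.4) = (-0.44, 0.72)
(x₃, y₃) = (-0.44, 0.72) − 0.2·(-0.32, 0.56) = (-0.376, 0.608)
E(-0.376, 0.608) = 0.1952

0.1952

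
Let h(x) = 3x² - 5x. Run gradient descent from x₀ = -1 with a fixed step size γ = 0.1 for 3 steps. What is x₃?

h′(x) = 6x - 5
x₁ = -1 − 0.1·(-11) = 0.1
x₂ = 0.1 − 0.1·(-4.4) = 0.54
x₃ = 0.54 − 0.1·(-1.76) = 0.716

0.716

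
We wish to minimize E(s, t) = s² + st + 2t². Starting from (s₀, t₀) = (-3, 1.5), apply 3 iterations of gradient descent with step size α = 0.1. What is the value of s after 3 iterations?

-1.8255

∇E = (2s + t, s + 4t)
(s₁, t₁) = (-3, 1.5) − 0.1·(-4.5, 3) = (-2.55, 1.2)
(s₂, t₂) = (-2.55, 1.2) − 0.1·(-3.9, 2.25) = (-2.16, 0.975)
(s₃, t₃) = (-2.16, 0.975) − 0.1·(-3.345, 1.74) = (-1.8255, 0.801)
s = -1.8255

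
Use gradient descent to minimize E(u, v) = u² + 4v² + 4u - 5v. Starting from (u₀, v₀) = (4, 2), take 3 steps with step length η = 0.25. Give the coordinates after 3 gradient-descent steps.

(-1.25, -0.75)

∇E = (2u + 4, 8v - 5)
Step 1: at (4, 2), ∇E = (12, 11) → (4, 2) − 0.25·(12, 11) = (1, -0.75)
Step 2: at (1, -0.75), ∇E = (6, -11) → (1, -0.75) − 0.25·(6, -11) = (-0.5, 2)
Step 3: at (-0.5, 2), ∇E = (3, 11) → (-0.5, 2) − 0.25·(3, 11) = (-1.25, -0.75)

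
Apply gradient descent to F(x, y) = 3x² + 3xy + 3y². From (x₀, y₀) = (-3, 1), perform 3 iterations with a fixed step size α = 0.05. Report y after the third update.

∇F = (6x + 3y, 3x + 6y)
(x₁, y₁) = (-3, 1) − 0.05·(-15, -3) = (-2.25, 1.15)
(x₂, y₂) = (-2.25, 1.15) − 0.05·(-10.05, 0.15) = (-1.7475, 1.1425)
(x₃, y₃) = (-1.7475, 1.1425) − 0.05·(-7.0575, 1.6125) = (-1.394625, 1.061875)
y = 1.061875

1.061875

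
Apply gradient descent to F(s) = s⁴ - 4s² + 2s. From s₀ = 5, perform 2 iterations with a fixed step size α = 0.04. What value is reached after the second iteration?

374.03939072

F′(s) = 4s³ - 8s + 2
Step 1: F′(5) = 462; s₁ = 5 − 0.04·462 = -13.48
Step 2: F′(-13.48) = -9687.984768; s₂ = -13.48 − 0.04·(-9687.984768) = 374.03939072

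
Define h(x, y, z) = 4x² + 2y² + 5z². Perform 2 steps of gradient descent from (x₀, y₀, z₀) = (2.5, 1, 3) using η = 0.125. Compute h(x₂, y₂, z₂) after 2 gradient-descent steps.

∇h = (8x, 4y, 10z)
(x₁, y₁, z₁) = (2.5, 1, 3) − 0.125·(20, 4, 30) = (0, 0.5, -0.75)
(x₂, y₂, z₂) = (0, 0.5, -0.75) − 0.125·(0, 2, -7.5) = (0, 0.25, 0.1875)
h(0, 0.25, 0.1875) = 0.30078125

0.30078125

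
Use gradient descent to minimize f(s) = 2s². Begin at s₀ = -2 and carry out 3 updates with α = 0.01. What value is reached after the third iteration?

-1.769472

f′(s) = 4s
s₁ = -2 − 0.01·(-8) = -1.92
s₂ = -1.92 − 0.01·(-7.68) = -1.8432
s₃ = -1.8432 − 0.01·(-7.3728) = -1.769472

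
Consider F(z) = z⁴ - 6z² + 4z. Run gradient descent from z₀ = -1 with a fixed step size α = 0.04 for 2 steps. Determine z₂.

-1.83171328

F′(z) = 4z³ - 12z + 4
z₁ = -1 − 0.04·12 = -1.48
z₂ = -1.48 − 0.04·8.792832 = -1.83171328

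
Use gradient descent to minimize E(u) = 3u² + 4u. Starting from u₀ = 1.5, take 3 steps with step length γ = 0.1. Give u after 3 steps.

E′(u) = 6u + 4
Step 1: E′(1.5) = 13; u₁ = 1.5 − 0.1·13 = 0.2
Step 2: E′(0.2) = 5.2; u₂ = 0.2 − 0.1·5.2 = -0.32
Step 3: E′(-0.32) = 2.08; u₃ = -0.32 − 0.1·2.08 = -0.528

-0.528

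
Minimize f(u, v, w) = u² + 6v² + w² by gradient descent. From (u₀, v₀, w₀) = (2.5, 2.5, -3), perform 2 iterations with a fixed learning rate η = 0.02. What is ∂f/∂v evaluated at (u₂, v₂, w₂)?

17.328

∇f = (2u, 12v, 2w)
Step 1: at (2.5, 2.5, -3), ∇f = (5, 30, -6) → (2.5, 2.5, -3) − 0.02·(5, 30, -6) = (2.4, 1.9, -2.88)
Step 2: at (2.4, 1.9, -2.88), ∇f = (4.8, 22.8, -5.76) → (2.4, 1.9, -2.88) − 0.02·(4.8, 22.8, -5.76) = (2.304, 1.444, -2.7648)
∂f/∂v at (2.304, 1.444, -2.7648) = 17.328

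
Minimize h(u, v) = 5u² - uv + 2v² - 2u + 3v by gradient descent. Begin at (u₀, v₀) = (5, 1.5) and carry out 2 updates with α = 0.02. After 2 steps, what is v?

1.3278

∇h = (10u - v - 2, -u + 4v + 3)
(u₁, v₁) = (5, 1.5) − 0.02·(46.5, 4) = (4.07, 1.42)
(u₂, v₂) = (4.07, 1.42) − 0.02·(37.28, 4.61) = (3.3244, 1.3278)
v = 1.3278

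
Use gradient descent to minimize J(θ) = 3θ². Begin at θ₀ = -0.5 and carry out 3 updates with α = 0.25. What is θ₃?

J′(θ) = 6θ
θ₁ = -0.5 − 0.25·(-3) = 0.25
θ₂ = 0.25 − 0.25·1.5 = -0.125
θ₃ = -0.125 − 0.25·(-0.75) = 0.0625

0.0625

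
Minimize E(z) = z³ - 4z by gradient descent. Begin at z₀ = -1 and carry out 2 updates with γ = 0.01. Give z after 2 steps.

E′(z) = 3z² - 4
Step 1: E′(-1) = -1; z₁ = -1 − 0.01·(-1) = -0.99
Step 2: E′(-0.99) = -1.0597; z₂ = -0.99 − 0.01·(-1.0597) = -0.979403

-0.979403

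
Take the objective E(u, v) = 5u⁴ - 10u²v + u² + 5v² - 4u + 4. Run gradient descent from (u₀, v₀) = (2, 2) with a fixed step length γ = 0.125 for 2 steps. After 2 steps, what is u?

1184.5

∇E = (20u³ - 20uv + 2u - 4, -10u² + 10v)
(u₁, v₁) = (2, 2) − 0.125·(80, -20) = (-8, 4.5)
(u₂, v₂) = (-8, 4.5) − 0.125·(-9540, -595) = (1184.5, 78.875)
u = 1184.5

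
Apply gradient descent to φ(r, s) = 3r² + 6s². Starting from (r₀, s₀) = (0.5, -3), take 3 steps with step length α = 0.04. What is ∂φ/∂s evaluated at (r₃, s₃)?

-5.061888

∇φ = (6r, 12s)
Step 1: at (0.5, -3), ∇φ = (3, -36) → (0.5, -3) − 0.04·(3, -36) = (0.38, -1.56)
Step 2: at (0.38, -1.56), ∇φ = (2.28, -18.72) → (0.38, -1.56) − 0.04·(2.28, -18.72) = (0.2888, -0.8112)
Step 3: at (0.2888, -0.8112), ∇φ = (1.7328, -9.7344) → (0.2888, -0.8112) − 0.04·(1.7328, -9.7344) = (0.219488, -0.421824)
∂φ/∂s at (0.219488, -0.421824) = -5.061888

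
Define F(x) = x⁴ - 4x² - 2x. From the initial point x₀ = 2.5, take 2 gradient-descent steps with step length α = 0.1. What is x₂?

-1.10045

F′(x) = 4x³ - 8x - 2
Step 1: F′(2.5) = 40.5; x₁ = 2.5 − 0.1·40.5 = -1.55
Step 2: F′(-1.55) = -4.4955; x₂ = -1.55 − 0.1·(-4.4955) = -1.10045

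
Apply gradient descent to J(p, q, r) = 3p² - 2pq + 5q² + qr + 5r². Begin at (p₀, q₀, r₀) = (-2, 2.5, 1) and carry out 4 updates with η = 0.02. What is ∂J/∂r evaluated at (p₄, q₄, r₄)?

3.96231304

∇J = (6p - 2q, -2p + 10q + r, q + 10r)
Step 1: at (-2, 2.5, 1), ∇J = (-17, 30, 12.5) → (-2, 2.5, 1) − 0.02·(-17, 30, 12.5) = (-1.66, 1.9, 0.75)
Step 2: at (-1.66, 1.9, 0.75), ∇J = (-13.76, 23.07, 9.4) → (-1.66, 1.9, 0.75) − 0.02·(-13.76, 23.07, 9.4) = (-1.3848, 1.4386, 0.562)
Step 3: at (-1.3848, 1.4386, 0.562), ∇J = (-11.186, 17.7176, 7.0586) → (-1.3848, 1.4386, 0.562) − 0.02·(-11.186, 17.7176, 7.0586) = (-1.16108, 1.084248, 0.420828)
Step 4: at (-1.16108, 1.084248, 0.420828), ∇J = (-9.134976, 13.585468, 5.292528) → (-1.16108, 1.084248, 0.420828) − 0.02·(-9.134976, 13.585468, 5.292528) = (-0.97838048, 0.81253864, 0.31497744)
∂J/∂r at (-0.97838048, 0.81253864, 0.31497744) = 3.96231304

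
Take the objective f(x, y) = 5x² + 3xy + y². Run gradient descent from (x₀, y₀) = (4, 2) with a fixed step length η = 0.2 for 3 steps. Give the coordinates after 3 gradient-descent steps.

(-7.36, -2.112)

∇f = (10x + 3y, 3x + 2y)
(x₁, y₁) = (4, 2) − 0.2·(46, 16) = (-5.2, -1.2)
(x₂, y₂) = (-5.2, -1.2) − 0.2·(-55.6, -18) = (5.92, 2.4)
(x₃, y₃) = (5.92, 2.4) − 0.2·(66.4, 22.56) = (-7.36, -2.112)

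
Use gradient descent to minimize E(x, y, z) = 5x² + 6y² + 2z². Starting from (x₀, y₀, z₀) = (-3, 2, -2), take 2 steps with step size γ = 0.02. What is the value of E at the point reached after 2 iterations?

∇E = (10x, 12y, 4z)
Step 1: at (-3, 2, -2), ∇E = (-30, 24, -8) → (-3, 2, -2) − 0.02·(-30, 24, -8) = (-2.4, 1.52, -1.84)
Step 2: at (-2.4, 1.52, -1.84), ∇E = (-24, 18.24, -7.36) → (-2.4, 1.52, -1.84) − 0.02·(-24, 18.24, -7.36) = (-1.92, 1.1552, -1.6928)
E(-1.92, 1.1552, -1.6928) = 32.17006592

32.17006592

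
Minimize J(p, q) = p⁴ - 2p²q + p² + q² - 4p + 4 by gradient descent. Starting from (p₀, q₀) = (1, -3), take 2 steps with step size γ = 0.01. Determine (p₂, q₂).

(0.75690976, -2.846808)

∇J = (4p³ - 4pq + 2p - 4, -2p² + 2q)
(p₁, q₁) = (1, -3) − 0.01·(14, -8) = (0.86, -2.92)
(p₂, q₂) = (0.86, -2.92) − 0.01·(10.309024, -7.3192) = (0.75690976, -2.846808)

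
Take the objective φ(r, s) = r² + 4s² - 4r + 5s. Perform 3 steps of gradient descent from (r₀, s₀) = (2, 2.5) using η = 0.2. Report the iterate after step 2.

(2, 0.5)

∇φ = (2r - 4, 8s + 5)
(r₁, s₁) = (2, 2.5) − 0.2·(0, 25) = (2, -2.5)
(r₂, s₂) = (2, -2.5) − 0.2·(0, -15) = (2, 0.5)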